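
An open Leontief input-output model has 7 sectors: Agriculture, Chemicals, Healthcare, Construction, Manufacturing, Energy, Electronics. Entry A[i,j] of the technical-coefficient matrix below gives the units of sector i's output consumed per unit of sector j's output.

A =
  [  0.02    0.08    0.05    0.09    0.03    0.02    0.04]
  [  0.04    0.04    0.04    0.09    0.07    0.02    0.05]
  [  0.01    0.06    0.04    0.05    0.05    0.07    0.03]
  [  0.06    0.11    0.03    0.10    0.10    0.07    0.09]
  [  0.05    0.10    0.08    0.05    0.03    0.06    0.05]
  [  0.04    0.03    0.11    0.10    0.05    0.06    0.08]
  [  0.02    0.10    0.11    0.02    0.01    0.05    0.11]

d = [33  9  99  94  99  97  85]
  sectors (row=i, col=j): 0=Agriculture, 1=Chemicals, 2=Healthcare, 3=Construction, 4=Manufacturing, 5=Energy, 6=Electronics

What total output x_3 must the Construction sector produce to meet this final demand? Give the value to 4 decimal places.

Form M = I − A:
  [  0.98   -0.08   -0.05   -0.09   -0.03   -0.02   -0.04]
  [ -0.04    0.96   -0.04   -0.09   -0.07   -0.02   -0.05]
  [ -0.01   -0.06    0.96   -0.05   -0.05   -0.07   -0.03]
  [ -0.06   -0.11   -0.03    0.90   -0.10   -0.07   -0.09]
  [ -0.05   -0.10   -0.08   -0.05    0.97   -0.06   -0.05]
  [ -0.04   -0.03   -0.11   -0.10   -0.05    0.94   -0.08]
  [ -0.02   -0.10   -0.11   -0.02   -0.01   -0.05    0.89]
Leontief inverse L = M⁻¹:
  [  1.0411    0.1232    0.0832    0.1317    0.0623    0.0489    0.0777]
  [  0.0625    1.0885    0.0775    0.1328    0.1018    0.0514    0.0903]
  [  0.0298    0.0979    1.0753    0.0892    0.0783    0.0979    0.0653]
  [  0.0956    0.1830    0.0928    1.1689    0.1491    0.1176    0.1549]
  [  0.0738    0.1494    0.1238    0.1011    1.0666    0.0946    0.0945]
  [  0.0673    0.0915    0.1616    0.1555    0.0913    1.1038    0.1337]
  [  0.0409    0.1481    0.1560    0.0650    0.0430    0.0847    1.1556]
Total output x = L · d:
  x_0 = 1.0411·33 + 0.1232·9 + 0.0832·99 + 0.1317·94 + 0.0623·99 + 0.0489·97 + 0.0777·85 = 73.5861
  x_1 = 0.0625·33 + 1.0885·9 + 0.0775·99 + 0.1328·94 + 0.1018·99 + 0.0514·97 + 0.0903·85 = 54.7555
  x_2 = 0.0298·33 + 0.0979·9 + 1.0753·99 + 0.0892·94 + 0.0783·99 + 0.0979·97 + 0.0653·85 = 139.5060
  x_3 = 0.0956·33 + 0.1830·9 + 0.0928·99 + 1.1689·94 + 0.1491·99 + 0.1176·97 + 0.1549·85 = 163.2016
  x_4 = 0.0738·33 + 0.1494·9 + 0.1238·99 + 0.1011·94 + 1.0666·99 + 0.0946·97 + 0.0945·85 = 148.3406
  x_5 = 0.0673·33 + 0.0915·9 + 0.1616·99 + 0.1555·94 + 0.0913·99 + 1.1038·97 + 0.1337·85 = 161.1321
  x_6 = 0.0409·33 + 0.1481·9 + 0.1560·99 + 0.0650·94 + 0.0430·99 + 0.0847·97 + 1.1556·85 = 134.9404

163.2016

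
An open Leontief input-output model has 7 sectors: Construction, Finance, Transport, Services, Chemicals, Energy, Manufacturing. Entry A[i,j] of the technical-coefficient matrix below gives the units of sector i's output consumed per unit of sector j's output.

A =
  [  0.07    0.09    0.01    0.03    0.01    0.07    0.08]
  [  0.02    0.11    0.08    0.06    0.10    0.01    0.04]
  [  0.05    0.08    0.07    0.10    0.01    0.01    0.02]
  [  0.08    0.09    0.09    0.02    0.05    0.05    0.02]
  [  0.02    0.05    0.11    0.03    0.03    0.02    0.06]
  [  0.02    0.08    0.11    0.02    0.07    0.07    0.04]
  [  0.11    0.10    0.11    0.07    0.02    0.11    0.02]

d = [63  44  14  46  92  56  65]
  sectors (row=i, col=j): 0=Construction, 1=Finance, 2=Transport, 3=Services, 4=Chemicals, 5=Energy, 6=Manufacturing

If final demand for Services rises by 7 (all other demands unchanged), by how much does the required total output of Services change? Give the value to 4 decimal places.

Form M = I − A:
  [  0.93   -0.09   -0.01   -0.03   -0.01   -0.07   -0.08]
  [ -0.02    0.89   -0.08   -0.06   -0.10   -0.01   -0.04]
  [ -0.05   -0.08    0.93   -0.10   -0.01   -0.01   -0.02]
  [ -0.08   -0.09   -0.09    0.98   -0.05   -0.05   -0.02]
  [ -0.02   -0.05   -0.11   -0.03    0.97   -0.02   -0.06]
  [ -0.02   -0.08   -0.11   -0.02   -0.07    0.93   -0.04]
  [ -0.11   -0.10   -0.11   -0.07   -0.02   -0.11    0.98]
Leontief inverse L = M⁻¹:
  [  1.1022    0.1459    0.0593    0.0595    0.0396    0.1016    0.1049]
  [  0.0522    1.1689    0.1378    0.0967    0.1313    0.0338    0.0662]
  [  0.0799    0.1305    1.1126    0.1286    0.0355    0.0319    0.0407]
  [  0.1103    0.1468    0.1396    1.0543    0.0785    0.0753    0.0472]
  [  0.0484    0.0965    0.1532    0.0616    1.0507    0.0415    0.0783]
  [  0.0502    0.1372    0.1669    0.0570    0.0997    1.0952    0.0651]
  [  0.1525    0.1782    0.1774    0.1139    0.0601    0.1476    1.0558]
Total output x = L · d:
  x_0 = 1.1022·63 + 0.1459·44 + 0.0593·14 + 0.0595·46 + 0.0396·92 + 0.1016·56 + 0.1049·65 = 95.5778
  x_1 = 0.0522·63 + 1.1689·44 + 0.1378·14 + 0.0967·46 + 0.1313·92 + 0.0338·56 + 0.0662·65 = 79.3693
  x_2 = 0.0799·63 + 0.1305·44 + 1.1126·14 + 0.1286·46 + 0.0355·92 + 0.0319·56 + 0.0407·65 = 39.9672
  x_3 = 0.1103·63 + 0.1468·44 + 0.1396·14 + 1.0543·46 + 0.0785·92 + 0.0753·56 + 0.0472·65 = 78.3680
  x_4 = 0.0484·63 + 0.0965·44 + 0.1532·14 + 0.0616·46 + 1.0507·92 + 0.0415·56 + 0.0783·65 = 116.3513
  x_5 = 0.0502·63 + 0.1372·44 + 0.1669·14 + 0.0570·46 + 0.0997·92 + 1.0952·56 + 0.0651·65 = 88.8958
  x_6 = 0.1525·63 + 0.1782·44 + 0.1774·14 + 0.1139·46 + 0.0601·92 + 0.1476·56 + 1.0558·65 = 107.5900
Δx_3 = L[3,3] · Δd_3 = 1.0543 · 7 = 7.3803

7.3803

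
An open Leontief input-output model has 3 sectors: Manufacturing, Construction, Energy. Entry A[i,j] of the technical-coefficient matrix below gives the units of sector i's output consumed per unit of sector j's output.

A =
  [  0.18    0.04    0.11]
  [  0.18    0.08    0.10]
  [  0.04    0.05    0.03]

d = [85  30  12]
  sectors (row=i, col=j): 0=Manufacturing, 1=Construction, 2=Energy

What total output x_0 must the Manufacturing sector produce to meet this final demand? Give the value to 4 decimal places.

109.0453

Form M = I − A:
  [  0.82   -0.04   -0.11]
  [ -0.18    0.92   -0.10]
  [ -0.04   -0.05    0.97]
Leontief inverse L = M⁻¹:
  [  1.2403    0.0619    0.1470]
  [  0.2496    1.1055    0.1423]
  [  0.0640    0.0595    1.0443]
Total output x = L · d:
  x_0 = 1.2403·85 + 0.0619·30 + 0.1470·12 = 109.0453
  x_1 = 0.2496·85 + 1.1055·30 + 0.1423·12 = 56.0914
  x_2 = 0.0640·85 + 0.0595·30 + 1.0443·12 = 19.7592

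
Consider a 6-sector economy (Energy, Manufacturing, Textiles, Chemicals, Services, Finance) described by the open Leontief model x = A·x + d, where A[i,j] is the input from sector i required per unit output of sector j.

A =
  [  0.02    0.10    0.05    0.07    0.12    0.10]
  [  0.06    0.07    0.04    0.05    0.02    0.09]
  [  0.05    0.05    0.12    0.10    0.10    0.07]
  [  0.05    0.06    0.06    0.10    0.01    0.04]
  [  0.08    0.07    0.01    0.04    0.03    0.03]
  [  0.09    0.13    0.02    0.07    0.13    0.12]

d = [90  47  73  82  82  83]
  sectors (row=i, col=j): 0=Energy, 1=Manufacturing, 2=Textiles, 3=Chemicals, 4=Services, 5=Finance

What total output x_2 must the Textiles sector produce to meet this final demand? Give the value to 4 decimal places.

135.3159

Form M = I − A:
  [  0.98   -0.10   -0.05   -0.07   -0.12   -0.10]
  [ -0.06    0.93   -0.04   -0.05   -0.02   -0.09]
  [ -0.05   -0.05    0.88   -0.10   -0.10   -0.07]
  [ -0.05   -0.06   -0.06    0.90   -0.01   -0.04]
  [ -0.08   -0.07   -0.01   -0.04    0.97   -0.03]
  [ -0.09   -0.13   -0.02   -0.07   -0.13    0.88]
Leontief inverse L = M⁻¹:
  [  1.0684    0.1613    0.0817    0.1206    0.1660    0.1556]
  [  0.0939    1.1184    0.0661    0.0901    0.0607    0.1365]
  [  0.0986    0.1128    1.1626    0.1599    0.1531    0.1277]
  [  0.0799    0.1015    0.0893    1.1410    0.0436    0.0799]
  [  0.1038    0.1058    0.0289    0.0692    1.0582    0.0641]
  [  0.1471    0.2080    0.0559    0.1303    0.1892    1.1912]
Total output x = L · d:
  x_0 = 1.0684·90 + 0.1613·47 + 0.0817·73 + 0.1206·82 + 0.1660·82 + 0.1556·83 = 146.1182
  x_1 = 0.0939·90 + 1.1184·47 + 0.0661·73 + 0.0901·82 + 0.0607·82 + 0.1365·83 = 89.5380
  x_2 = 0.0986·90 + 0.1128·47 + 1.1626·73 + 0.1599·82 + 0.1531·82 + 0.1277·83 = 135.3159
  x_3 = 0.0799·90 + 0.1015·47 + 0.0893·73 + 1.1410·82 + 0.0436·82 + 0.0799·83 = 122.2504
  x_4 = 0.1038·90 + 0.1058·47 + 0.0289·73 + 0.0692·82 + 1.0582·82 + 0.0641·83 = 114.1908
  x_5 = 0.1471·90 + 0.2080·47 + 0.0559·73 + 0.1303·82 + 0.1892·82 + 1.1912·83 = 152.1582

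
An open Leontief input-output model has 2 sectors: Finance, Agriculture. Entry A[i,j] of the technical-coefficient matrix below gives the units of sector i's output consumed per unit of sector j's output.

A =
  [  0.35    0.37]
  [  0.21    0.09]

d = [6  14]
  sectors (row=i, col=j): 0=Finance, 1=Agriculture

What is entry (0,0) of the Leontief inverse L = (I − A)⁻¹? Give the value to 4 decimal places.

Form M = I − A:
  [  0.65   -0.37]
  [ -0.21    0.91]
Leontief inverse L = M⁻¹:
  [  1.7711    0.7201]
  [  0.4087    1.2651]
Total output x = L · d:
  x_0 = 1.7711·6 + 0.7201·14 = 20.7084
  x_1 = 0.4087·6 + 1.2651·14 = 20.1635

L[0,0] = 1.7711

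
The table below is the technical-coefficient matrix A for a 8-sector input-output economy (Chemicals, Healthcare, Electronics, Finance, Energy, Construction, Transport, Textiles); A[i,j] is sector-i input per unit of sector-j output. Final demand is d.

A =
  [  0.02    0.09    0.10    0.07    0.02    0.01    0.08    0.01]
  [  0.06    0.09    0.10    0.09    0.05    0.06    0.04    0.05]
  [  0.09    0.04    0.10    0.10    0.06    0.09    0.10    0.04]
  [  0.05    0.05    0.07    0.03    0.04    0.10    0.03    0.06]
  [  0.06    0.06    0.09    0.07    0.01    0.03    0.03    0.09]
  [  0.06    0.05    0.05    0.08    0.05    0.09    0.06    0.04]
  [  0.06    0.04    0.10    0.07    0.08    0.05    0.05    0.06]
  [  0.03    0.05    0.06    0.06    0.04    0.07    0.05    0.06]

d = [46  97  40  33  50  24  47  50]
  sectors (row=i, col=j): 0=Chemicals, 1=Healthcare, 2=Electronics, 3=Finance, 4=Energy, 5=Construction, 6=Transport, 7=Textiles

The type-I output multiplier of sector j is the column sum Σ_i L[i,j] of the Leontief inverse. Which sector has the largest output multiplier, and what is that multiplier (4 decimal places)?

Form M = I − A:
  [  0.98   -0.09   -0.10   -0.07   -0.02   -0.01   -0.08   -0.01]
  [ -0.06    0.91   -0.10   -0.09   -0.05   -0.06   -0.04   -0.05]
  [ -0.09   -0.04    0.90   -0.10   -0.06   -0.09   -0.10   -0.04]
  [ -0.05   -0.05   -0.07    0.97   -0.04   -0.10   -0.03   -0.06]
  [ -0.06   -0.06   -0.09   -0.07    0.99   -0.03   -0.03   -0.09]
  [ -0.06   -0.05   -0.05   -0.08   -0.05    0.91   -0.06   -0.04]
  [ -0.06   -0.04   -0.10   -0.07   -0.08   -0.05    0.95   -0.06]
  [ -0.03   -0.05   -0.06   -0.06   -0.04   -0.07   -0.05    0.94]
Leontief inverse L = M⁻¹:
  [  1.0679    0.1360    0.1708    0.1292    0.0595    0.0646    0.1263    0.0506]
  [  0.1197    1.1519    0.1893    0.1665    0.0977    0.1309    0.1005    0.1026]
  [  0.1573    0.1084    1.2015    0.1859    0.1152    0.1689    0.1697    0.0995]
  [  0.0967    0.0983    0.1385    1.0917    0.0778    0.1559    0.0790    0.1010]
  [  0.1069    0.1097    0.1618    0.1315    1.0492    0.0880    0.0804    0.1316]
  [  0.1110    0.1035    0.1264    0.1456    0.0917    1.1512    0.1118    0.0863]
  [  0.1158    0.0965    0.1837    0.1414    0.1238    0.1148    1.1072    0.1106]
  [  0.0756    0.0963    0.1271    0.1185    0.0775    0.1253    0.0959    1.1016]
Total output x = L · d:
  x_0 = 1.0679·46 + 0.1360·97 + 0.1708·40 + 0.1292·33 + 0.0595·50 + 0.0646·24 + 0.1263·47 + 0.0506·50 = 86.4054
  x_1 = 0.1197·46 + 1.1519·97 + 0.1893·40 + 0.1665·33 + 0.0977·50 + 0.1309·24 + 0.1005·47 + 0.1026·50 = 148.1811
  x_2 = 0.1573·46 + 0.1084·97 + 1.2015·40 + 0.1859·33 + 0.1152·50 + 0.1689·24 + 0.1697·47 + 0.0995·50 = 94.7104
  x_3 = 0.0967·46 + 0.0983·97 + 0.1385·40 + 1.0917·33 + 0.0778·50 + 0.1559·24 + 0.0790·47 + 0.1010·50 = 71.9411
  x_4 = 0.1069·46 + 0.1097·97 + 0.1618·40 + 0.1315·33 + 1.0492·50 + 0.0880·24 + 0.0804·47 + 0.1316·50 = 91.2937
  x_5 = 0.1110·46 + 0.1035·97 + 0.1264·40 + 0.1456·33 + 0.0917·50 + 1.1512·24 + 0.1118·47 + 0.0863·50 = 66.7840
  x_6 = 0.1158·46 + 0.0965·97 + 0.1837·40 + 0.1414·33 + 0.1238·50 + 0.1148·24 + 1.1072·47 + 0.1106·50 = 93.2192
  x_7 = 0.0756·46 + 0.0963·97 + 0.1271·40 + 0.1185·33 + 0.0775·50 + 0.1253·24 + 0.0959·47 + 1.1016·50 = 88.2850
Output multipliers (column sums of L):
  Chemicals: 1.8508
  Healthcare: 1.9006
  Electronics: 2.2992
  Finance: 2.1102
  Energy: 1.6923
  Construction: 1.9996
  Transport: 1.8708
  Textiles: 1.7837

Electronics (2.2992)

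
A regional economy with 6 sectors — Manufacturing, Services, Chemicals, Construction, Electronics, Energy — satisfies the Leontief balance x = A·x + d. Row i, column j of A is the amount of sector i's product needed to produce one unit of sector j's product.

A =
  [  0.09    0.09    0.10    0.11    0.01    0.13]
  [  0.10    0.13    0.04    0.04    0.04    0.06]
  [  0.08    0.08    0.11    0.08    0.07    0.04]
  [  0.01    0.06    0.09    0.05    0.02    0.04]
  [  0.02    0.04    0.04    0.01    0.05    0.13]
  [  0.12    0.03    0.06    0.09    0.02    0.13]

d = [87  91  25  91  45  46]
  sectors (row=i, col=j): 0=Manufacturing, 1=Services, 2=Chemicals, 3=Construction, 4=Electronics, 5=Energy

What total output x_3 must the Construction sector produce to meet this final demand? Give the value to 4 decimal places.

118.9417

Form M = I − A:
  [  0.91   -0.09   -0.10   -0.11   -0.01   -0.13]
  [ -0.10    0.87   -0.04   -0.04   -0.04   -0.06]
  [ -0.08   -0.08    0.89   -0.08   -0.07   -0.04]
  [ -0.01   -0.06   -0.09    0.95   -0.02   -0.04]
  [ -0.02   -0.04   -0.04   -0.01    0.95   -0.13]
  [ -0.12   -0.03   -0.06   -0.09   -0.02    0.87]
Leontief inverse L = M⁻¹:
  [  1.1611    0.1569    0.1709    0.1754    0.0395    0.2061]
  [  0.1570    1.1872    0.0910    0.0881    0.0628    0.1230]
  [  0.1354    0.1387    1.1697    0.1309    0.0984    0.1043]
  [  0.0439    0.0948    0.1251    1.0797    0.0380    0.0742]
  [  0.0620    0.0716    0.0747    0.0447    1.0665    0.1790]
  [  0.1809    0.0836    0.1220    0.1490    0.0428    1.2011]
Total output x = L · d:
  x_0 = 1.1611·87 + 0.1569·91 + 0.1709·25 + 0.1754·91 + 0.0395·45 + 0.2061·46 = 146.7842
  x_1 = 0.1570·87 + 1.1872·91 + 0.0910·25 + 0.0881·91 + 0.0628·45 + 0.1230·46 = 140.4807
  x_2 = 0.1354·87 + 0.1387·91 + 1.1697·25 + 0.1309·91 + 0.0984·45 + 0.1043·46 = 74.7936
  x_3 = 0.0439·87 + 0.0948·91 + 0.1251·25 + 1.0797·91 + 0.0380·45 + 0.0742·46 = 118.9417
  x_4 = 0.0620·87 + 0.0716·91 + 0.0747·25 + 0.0447·91 + 1.0665·45 + 0.1790·46 = 74.0662
  x_5 = 0.1809·87 + 0.0836·91 + 0.1220·25 + 0.1490·91 + 0.0428·45 + 1.2011·46 = 97.1290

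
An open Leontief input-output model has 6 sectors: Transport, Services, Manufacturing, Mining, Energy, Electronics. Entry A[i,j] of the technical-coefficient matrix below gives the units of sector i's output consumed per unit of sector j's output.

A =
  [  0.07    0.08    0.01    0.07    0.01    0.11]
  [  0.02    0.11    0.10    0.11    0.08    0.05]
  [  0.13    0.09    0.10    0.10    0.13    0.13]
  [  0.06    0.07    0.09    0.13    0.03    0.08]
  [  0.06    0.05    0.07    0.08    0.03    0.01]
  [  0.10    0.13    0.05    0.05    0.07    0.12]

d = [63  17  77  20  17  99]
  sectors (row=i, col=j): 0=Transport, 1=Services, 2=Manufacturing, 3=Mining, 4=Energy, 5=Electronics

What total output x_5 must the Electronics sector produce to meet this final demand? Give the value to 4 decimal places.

146.9282

Form M = I − A:
  [  0.93   -0.08   -0.01   -0.07   -0.01   -0.11]
  [ -0.02    0.89   -0.10   -0.11   -0.08   -0.05]
  [ -0.13   -0.09    0.90   -0.10   -0.13   -0.13]
  [ -0.06   -0.07   -0.09    0.87   -0.03   -0.08]
  [ -0.06   -0.05   -0.07   -0.08    0.97   -0.01]
  [ -0.10   -0.13   -0.05   -0.05   -0.07    0.88]
Leontief inverse L = M⁻¹:
  [  1.1152    0.1429    0.0540    0.1279    0.0466    0.1676]
  [  0.0840    1.1894    0.1702    0.1963    0.1367    0.1226]
  [  0.2222    0.2024    1.1860    0.2119    0.2015    0.2360]
  [  0.1255    0.1501    0.1547    1.2130    0.0833    0.1583]
  [  0.1014    0.0994    0.1117    0.1348    1.0636    0.0592]
  [  0.1670    0.2199    0.1163    0.1352    0.1263    1.2006]
Total output x = L · d:
  x_0 = 1.1152·63 + 0.1429·17 + 0.0540·77 + 0.1279·20 + 0.0466·17 + 0.1676·99 = 96.7889
  x_1 = 0.0840·63 + 1.1894·17 + 0.1702·77 + 0.1963·20 + 0.1367·17 + 0.1226·99 = 57.0058
  x_2 = 0.2222·63 + 0.2024·17 + 1.1860·77 + 0.2119·20 + 0.2015·17 + 0.2360·99 = 139.7950
  x_3 = 0.1255·63 + 0.1501·17 + 0.1547·77 + 1.2130·20 + 0.0833·17 + 0.1583·99 = 63.7159
  x_4 = 0.1014·63 + 0.0994·17 + 0.1117·77 + 0.1348·20 + 1.0636·17 + 0.0592·99 = 43.3091
  x_5 = 0.1670·63 + 0.2199·17 + 0.1163·77 + 0.1352·20 + 0.1263·17 + 1.2006·99 = 146.9282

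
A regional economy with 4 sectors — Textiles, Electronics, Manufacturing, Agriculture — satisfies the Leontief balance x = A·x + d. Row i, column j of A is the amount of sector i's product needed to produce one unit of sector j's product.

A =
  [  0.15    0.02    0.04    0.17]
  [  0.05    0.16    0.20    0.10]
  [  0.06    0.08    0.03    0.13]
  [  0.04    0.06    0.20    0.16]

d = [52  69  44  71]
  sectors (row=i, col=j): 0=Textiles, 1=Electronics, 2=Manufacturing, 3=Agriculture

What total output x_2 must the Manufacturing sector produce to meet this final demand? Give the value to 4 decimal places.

Form M = I − A:
  [  0.85   -0.02   -0.04   -0.17]
  [ -0.05    0.84   -0.20   -0.10]
  [ -0.06   -0.08    0.97   -0.13]
  [ -0.04   -0.06   -0.20    0.84]
Leontief inverse L = M⁻¹:
  [  1.2008    0.0589    0.1169    0.2681]
  [  0.1044    1.2373    0.3038    0.2154]
  [  0.0946    0.1218    1.1020    0.2042]
  [  0.0872    0.1202    0.2897    1.2672]
Total output x = L · d:
  x_0 = 1.2008·52 + 0.0589·69 + 0.1169·44 + 0.2681·71 = 90.6872
  x_1 = 0.1044·52 + 1.2373·69 + 0.3038·44 + 0.2154·71 = 119.4648
  x_2 = 0.0946·52 + 0.1218·69 + 1.1020·44 + 0.2042·71 = 76.3084
  x_3 = 0.0872·52 + 0.1202·69 + 0.2897·44 + 1.2672·71 = 115.5441

76.3084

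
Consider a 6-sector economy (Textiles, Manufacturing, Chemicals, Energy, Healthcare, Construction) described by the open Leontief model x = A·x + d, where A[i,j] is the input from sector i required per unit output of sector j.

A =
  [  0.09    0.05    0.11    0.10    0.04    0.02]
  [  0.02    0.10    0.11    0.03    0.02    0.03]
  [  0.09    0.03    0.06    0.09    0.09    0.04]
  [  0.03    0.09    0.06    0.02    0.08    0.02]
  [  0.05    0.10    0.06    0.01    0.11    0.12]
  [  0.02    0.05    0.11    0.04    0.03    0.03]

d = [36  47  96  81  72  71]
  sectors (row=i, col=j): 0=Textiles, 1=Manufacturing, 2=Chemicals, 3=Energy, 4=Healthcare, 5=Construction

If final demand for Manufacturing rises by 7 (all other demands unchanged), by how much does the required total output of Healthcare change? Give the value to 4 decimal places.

Form M = I − A:
  [  0.91   -0.05   -0.11   -0.10   -0.04   -0.02]
  [ -0.02    0.90   -0.11   -0.03   -0.02   -0.03]
  [ -0.09   -0.03    0.94   -0.09   -0.09   -0.04]
  [ -0.03   -0.09   -0.06    0.98   -0.08   -0.02]
  [ -0.05   -0.10   -0.06   -0.01    0.89   -0.12]
  [ -0.02   -0.05   -0.11   -0.04   -0.03    0.97]
Leontief inverse L = M⁻¹:
  [  1.1270    0.0933    0.1621    0.1355    0.0829    0.0459]
  [  0.0454    1.1324    0.1503    0.0556    0.0494    0.0494]
  [  0.1244    0.0747    1.1115    0.1213    0.1329    0.0697]
  [  0.0540    0.1252    0.0997    1.0418    0.1105    0.0442]
  [  0.0834    0.1495    0.1216    0.0423    1.1520    0.1547]
  [  0.0445    0.0786    0.1450    0.0637    0.0595    1.0489]
Total output x = L · d:
  x_0 = 1.1270·36 + 0.0933·47 + 0.1621·96 + 0.1355·81 + 0.0829·72 + 0.0459·71 = 80.7145
  x_1 = 0.0454·36 + 1.1324·47 + 0.1503·96 + 0.0556·81 + 0.0494·72 + 0.0494·71 = 80.8553
  x_2 = 0.1244·36 + 0.0747·47 + 1.1115·96 + 0.1213·81 + 0.1329·72 + 0.0697·71 = 139.0328
  x_3 = 0.0540·36 + 0.1252·47 + 0.0997·96 + 1.0418·81 + 0.1105·72 + 0.0442·71 = 112.8859
  x_4 = 0.0834·36 + 0.1495·47 + 0.1216·96 + 0.0423·81 + 1.1520·72 + 0.1547·71 = 119.0651
  x_5 = 0.0445·36 + 0.0786·47 + 0.1450·96 + 0.0637·81 + 0.0595·72 + 1.0489·71 = 103.1320
Δx_4 = L[4,1] · Δd_1 = 0.1495 · 7 = 1.0466

1.0466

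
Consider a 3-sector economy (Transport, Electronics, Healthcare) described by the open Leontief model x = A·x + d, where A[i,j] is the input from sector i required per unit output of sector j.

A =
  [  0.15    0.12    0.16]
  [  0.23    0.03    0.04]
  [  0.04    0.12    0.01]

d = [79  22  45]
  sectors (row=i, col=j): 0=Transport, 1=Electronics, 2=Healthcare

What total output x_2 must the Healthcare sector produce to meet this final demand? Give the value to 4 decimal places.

Form M = I − A:
  [  0.85   -0.12   -0.16]
  [ -0.23    0.97   -0.04]
  [ -0.04   -0.12    0.99]
Leontief inverse L = M⁻¹:
  [  1.2344    0.1783    0.2067]
  [  0.2962    1.0789    0.0915]
  [  0.0858    0.1380    1.0295]
Total output x = L · d:
  x_0 = 1.2344·79 + 0.1783·22 + 0.2067·45 = 110.7450
  x_1 = 0.2962·79 + 1.0789·22 + 0.0915·45 = 51.2547
  x_2 = 0.0858·79 + 0.1380·22 + 1.0295·45 = 56.1418

56.1418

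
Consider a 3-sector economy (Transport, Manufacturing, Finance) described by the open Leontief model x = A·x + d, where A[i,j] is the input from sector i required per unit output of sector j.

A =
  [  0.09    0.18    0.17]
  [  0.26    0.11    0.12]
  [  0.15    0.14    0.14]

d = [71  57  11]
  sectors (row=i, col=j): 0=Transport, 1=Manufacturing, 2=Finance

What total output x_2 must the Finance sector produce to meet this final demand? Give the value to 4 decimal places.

Form M = I − A:
  [  0.91   -0.18   -0.17]
  [ -0.26    0.89   -0.12]
  [ -0.15   -0.14    0.86]
Leontief inverse L = M⁻¹:
  [  1.2295    0.2933    0.2840]
  [  0.3968    1.2435    0.2519]
  [  0.2790    0.2536    1.2533]
Total output x = L · d:
  x_0 = 1.2295·71 + 0.2933·57 + 0.2840·11 = 107.1400
  x_1 = 0.3968·71 + 1.2435·57 + 0.2519·11 = 101.8234
  x_2 = 0.2790·71 + 0.2536·57 + 1.2533·11 = 48.0538

48.0538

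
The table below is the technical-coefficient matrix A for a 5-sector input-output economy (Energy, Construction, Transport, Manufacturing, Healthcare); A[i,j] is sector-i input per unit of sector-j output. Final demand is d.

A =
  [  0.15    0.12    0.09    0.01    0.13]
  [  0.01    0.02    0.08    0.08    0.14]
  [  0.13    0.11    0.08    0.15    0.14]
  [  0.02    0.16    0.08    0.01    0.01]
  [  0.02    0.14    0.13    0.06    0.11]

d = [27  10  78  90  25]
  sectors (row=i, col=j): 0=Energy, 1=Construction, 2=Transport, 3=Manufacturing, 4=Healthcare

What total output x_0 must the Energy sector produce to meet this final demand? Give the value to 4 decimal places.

Form M = I − A:
  [  0.85   -0.12   -0.09   -0.01   -0.13]
  [ -0.01    0.98   -0.08   -0.08   -0.14]
  [ -0.13   -0.11    0.92   -0.15   -0.14]
  [ -0.02   -0.16   -0.08    0.99   -0.01]
  [ -0.02   -0.14   -0.13   -0.06    0.89]
Leontief inverse L = M⁻¹:
  [  1.2134    0.2143    0.1774    0.0710    0.2397]
  [  0.0414    1.0894    0.1377    0.1215    0.2004]
  [  0.1941    0.2272    1.1800    0.2144    0.2521]
  [  0.0476    0.2010    0.1233    1.0497    0.0698]
  [  0.0653    0.2229    0.2063    0.1228    1.2020]
Total output x = L · d:
  x_0 = 1.2134·27 + 0.2143·10 + 0.1774·78 + 0.0710·90 + 0.2397·25 = 61.1203
  x_1 = 0.0414·27 + 1.0894·10 + 0.1377·78 + 0.1215·90 + 0.2004·25 = 38.6935
  x_2 = 0.1941·27 + 0.2272·10 + 1.1800·78 + 0.2144·90 + 0.2521·25 = 125.1494
  x_3 = 0.0476·27 + 0.2010·10 + 0.1233·78 + 1.0497·90 + 0.0698·25 = 109.1285
  x_4 = 0.0653·27 + 0.2229·10 + 0.2063·78 + 0.1228·90 + 1.2020·25 = 61.1872

61.1203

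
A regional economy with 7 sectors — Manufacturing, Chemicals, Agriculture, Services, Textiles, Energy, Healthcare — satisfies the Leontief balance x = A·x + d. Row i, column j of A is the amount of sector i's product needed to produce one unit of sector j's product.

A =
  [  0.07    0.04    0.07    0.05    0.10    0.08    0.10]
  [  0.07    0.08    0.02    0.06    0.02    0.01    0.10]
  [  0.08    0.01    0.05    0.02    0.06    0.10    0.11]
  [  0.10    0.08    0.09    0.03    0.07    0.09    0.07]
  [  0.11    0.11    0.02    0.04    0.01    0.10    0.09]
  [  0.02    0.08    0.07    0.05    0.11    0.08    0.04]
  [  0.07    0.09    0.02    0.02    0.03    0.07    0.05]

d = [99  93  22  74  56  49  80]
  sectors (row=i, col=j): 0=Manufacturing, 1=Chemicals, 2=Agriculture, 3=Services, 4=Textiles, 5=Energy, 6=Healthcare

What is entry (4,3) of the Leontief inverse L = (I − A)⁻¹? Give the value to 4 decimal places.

Form M = I − A:
  [  0.93   -0.04   -0.07   -0.05   -0.10   -0.08   -0.10]
  [ -0.07    0.92   -0.02   -0.06   -0.02   -0.01   -0.10]
  [ -0.08   -0.01    0.95   -0.02   -0.06   -0.10   -0.11]
  [ -0.10   -0.08   -0.09    0.97   -0.07   -0.09   -0.07]
  [ -0.11   -0.11   -0.02   -0.04    0.99   -0.10   -0.09]
  [ -0.02   -0.08   -0.07   -0.05   -0.11    0.92   -0.04]
  [ -0.07   -0.09   -0.02   -0.02   -0.03   -0.07    0.95]
Leontief inverse L = M⁻¹:
  [  1.1360    0.1058    0.1118    0.0849    0.1515    0.1498    0.1706]
  [  0.1168    1.1257    0.0485    0.0847    0.0539    0.0532    0.1500]
  [  0.1322    0.0648    1.0859    0.0493    0.1067    0.1594    0.1669]
  [  0.1664    0.1447    0.1339    1.0676    0.1255    0.1598    0.1455]
  [  0.1667    0.1703    0.0602    0.0755    1.0616    0.1575    0.1552]
  [  0.0788    0.1392    0.1059    0.0820    0.1527    1.1393    0.1037]
  [  0.1121    0.1345    0.0482    0.0462    0.0659    0.1117    1.0985]
Total output x = L · d:
  x_0 = 1.1360·99 + 0.1058·93 + 0.1118·22 + 0.0849·74 + 0.1515·56 + 0.1498·49 + 0.1706·80 = 160.5111
  x_1 = 0.1168·99 + 1.1257·93 + 0.0485·22 + 0.0847·74 + 0.0539·56 + 0.0532·49 + 0.1500·80 = 141.2207
  x_2 = 0.1322·99 + 0.0648·93 + 1.0859·22 + 0.0493·74 + 0.1067·56 + 0.1594·49 + 0.1669·80 = 73.7867
  x_3 = 0.1664·99 + 0.1447·93 + 0.1339·22 + 1.0676·74 + 0.1255·56 + 0.1598·49 + 0.1455·80 = 138.3824
  x_4 = 0.1667·99 + 0.1703·93 + 0.0602·22 + 0.0755·74 + 1.0616·56 + 0.1575·49 + 0.1552·80 = 118.8337
  x_5 = 0.0788·99 + 0.1392·93 + 0.1059·22 + 0.0820·74 + 0.1527·56 + 1.1393·49 + 0.1037·80 = 101.8145
  x_6 = 0.1121·99 + 0.1345·93 + 0.0482·22 + 0.0462·74 + 0.0659·56 + 0.1117·49 + 1.0985·80 = 125.1379

L[4,3] = 0.0755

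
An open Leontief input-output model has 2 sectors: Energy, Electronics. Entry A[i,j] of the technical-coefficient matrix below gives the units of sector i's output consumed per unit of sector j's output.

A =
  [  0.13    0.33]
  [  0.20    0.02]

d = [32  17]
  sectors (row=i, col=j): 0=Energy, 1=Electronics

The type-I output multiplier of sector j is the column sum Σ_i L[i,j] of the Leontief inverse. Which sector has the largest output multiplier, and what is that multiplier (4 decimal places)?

Electronics (1.5256)

Form M = I − A:
  [  0.87   -0.33]
  [ -0.20    0.98]
Leontief inverse L = M⁻¹:
  [  1.2459    0.4195]
  [  0.2543    1.1060]
Total output x = L · d:
  x_0 = 1.2459·32 + 0.4195·17 = 46.9997
  x_1 = 0.2543·32 + 1.1060·17 = 26.9387
Output multipliers (column sums of L):
  Energy: 1.5001
  Electronics: 1.5256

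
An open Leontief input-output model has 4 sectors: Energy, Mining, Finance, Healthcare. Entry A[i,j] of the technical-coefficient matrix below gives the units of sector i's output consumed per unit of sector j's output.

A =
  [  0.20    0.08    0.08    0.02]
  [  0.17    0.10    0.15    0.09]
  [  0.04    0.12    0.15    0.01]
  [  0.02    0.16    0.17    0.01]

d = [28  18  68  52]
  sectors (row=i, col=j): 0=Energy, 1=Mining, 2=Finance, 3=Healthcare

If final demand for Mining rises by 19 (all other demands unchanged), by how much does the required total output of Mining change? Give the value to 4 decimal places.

Form M = I − A:
  [  0.80   -0.08   -0.08   -0.02]
  [ -0.17    0.90   -0.15   -0.09]
  [ -0.04   -0.12    0.85   -0.01]
  [ -0.02   -0.16   -0.17    0.99]
Leontief inverse L = M⁻¹:
  [  1.2890    0.1424    0.1546    0.0405]
  [  0.2687    1.1901    0.2586    0.1162]
  [  0.0996    0.1774    1.2232    0.0305]
  [  0.0866    0.2257    0.2550    1.0349]
Total output x = L · d:
  x_0 = 1.2890·28 + 0.1424·18 + 0.1546·68 + 0.0405·52 = 51.2732
  x_1 = 0.2687·28 + 1.1901·18 + 0.2586·68 + 0.1162·52 = 52.5738
  x_2 = 0.0996·28 + 0.1774·18 + 1.2232·68 + 0.0305·52 = 90.7485
  x_3 = 0.0866·28 + 0.2257·18 + 0.2550·68 + 1.0349·52 = 77.6409
Δx_1 = L[1,1] · Δd_1 = 1.1901 · 19 = 22.6126

22.6126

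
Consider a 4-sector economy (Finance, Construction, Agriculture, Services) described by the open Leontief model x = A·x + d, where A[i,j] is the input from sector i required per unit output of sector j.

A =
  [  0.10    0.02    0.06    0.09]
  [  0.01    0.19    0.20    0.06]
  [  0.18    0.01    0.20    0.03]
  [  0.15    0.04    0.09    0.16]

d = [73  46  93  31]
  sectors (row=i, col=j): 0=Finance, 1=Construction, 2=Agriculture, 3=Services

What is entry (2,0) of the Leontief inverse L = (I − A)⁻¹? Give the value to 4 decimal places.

Form M = I − A:
  [  0.90   -0.02   -0.06   -0.09]
  [ -0.01    0.81   -0.20   -0.06]
  [ -0.18   -0.01    0.80   -0.03]
  [ -0.15   -0.04   -0.09    0.84]
Leontief inverse L = M⁻¹:
  [  1.1553    0.0363    0.1104    0.1303]
  [  0.0987    1.2466    0.3316    0.1115]
  [  0.2702    0.0263    1.2855    0.0767]
  [  0.2400    0.0687    0.1732    1.2273]
Total output x = L · d:
  x_0 = 1.1553·73 + 0.0363·46 + 0.1104·93 + 0.1303·31 = 100.3151
  x_1 = 0.0987·73 + 1.2466·46 + 0.3316·93 + 0.1115·31 = 98.8464
  x_2 = 0.2702·73 + 0.0263·46 + 1.2855·93 + 0.0767·31 = 142.8627
  x_3 = 0.2400·73 + 0.0687·46 + 0.1732·93 + 1.2273·31 = 74.8319

L[2,0] = 0.2702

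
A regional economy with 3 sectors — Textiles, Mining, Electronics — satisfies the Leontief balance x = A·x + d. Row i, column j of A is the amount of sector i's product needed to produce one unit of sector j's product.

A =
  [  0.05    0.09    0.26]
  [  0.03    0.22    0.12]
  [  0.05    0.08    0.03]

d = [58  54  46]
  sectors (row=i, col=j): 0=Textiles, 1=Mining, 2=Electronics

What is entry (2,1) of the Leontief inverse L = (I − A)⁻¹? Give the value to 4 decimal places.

L[2,1] = 0.1157

Form M = I − A:
  [  0.95   -0.09   -0.26]
  [ -0.03    0.78   -0.12]
  [ -0.05   -0.08    0.97]
Leontief inverse L = M⁻¹:
  [  1.0737    0.1554    0.3070]
  [  0.0505    1.3058    0.1751]
  [  0.0595    0.1157    1.0612]
Total output x = L · d:
  x_0 = 1.0737·58 + 0.1554·54 + 0.3070·46 = 84.7876
  x_1 = 0.0505·58 + 1.3058·54 + 0.1751·46 = 81.4940
  x_2 = 0.0595·58 + 0.1157·54 + 1.0612·46 = 58.5143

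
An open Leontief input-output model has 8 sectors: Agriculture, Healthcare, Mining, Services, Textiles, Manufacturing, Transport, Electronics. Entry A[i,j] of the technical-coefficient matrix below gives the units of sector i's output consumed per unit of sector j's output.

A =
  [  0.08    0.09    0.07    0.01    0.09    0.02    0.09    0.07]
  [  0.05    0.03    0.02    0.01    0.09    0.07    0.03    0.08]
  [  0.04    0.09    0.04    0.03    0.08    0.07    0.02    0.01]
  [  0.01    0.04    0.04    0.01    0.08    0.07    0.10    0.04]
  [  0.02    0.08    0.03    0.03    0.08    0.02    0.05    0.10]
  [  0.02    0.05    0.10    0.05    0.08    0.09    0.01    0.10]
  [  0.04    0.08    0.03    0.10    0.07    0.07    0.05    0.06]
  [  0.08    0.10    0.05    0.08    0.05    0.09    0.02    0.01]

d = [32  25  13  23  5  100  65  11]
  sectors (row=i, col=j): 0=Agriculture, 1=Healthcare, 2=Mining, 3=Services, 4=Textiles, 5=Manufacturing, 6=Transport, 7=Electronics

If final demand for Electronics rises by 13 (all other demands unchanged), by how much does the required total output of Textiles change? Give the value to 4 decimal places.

Form M = I − A:
  [  0.92   -0.09   -0.07   -0.01   -0.09   -0.02   -0.09   -0.07]
  [ -0.05    0.97   -0.02   -0.01   -0.09   -0.07   -0.03   -0.08]
  [ -0.04   -0.09    0.96   -0.03   -0.08   -0.07   -0.02   -0.01]
  [ -0.01   -0.04   -0.04    0.99   -0.08   -0.07   -0.10   -0.04]
  [ -0.02   -0.08   -0.03   -0.03    0.92   -0.02   -0.05   -0.10]
  [ -0.02   -0.05   -0.10   -0.05   -0.08    0.91   -0.01   -0.10]
  [ -0.04   -0.08   -0.03   -0.10   -0.07   -0.07    0.95   -0.06]
  [ -0.08   -0.10   -0.05   -0.08   -0.05   -0.09   -0.02    0.99]
Leontief inverse L = M⁻¹:
  [  1.1228    0.1576    0.1108    0.0485    0.1625    0.0753    0.1308    0.1272]
  [  0.0804    1.0802    0.0544    0.0393    0.1426    0.1120    0.0583    0.1244]
  [  0.0668    0.1343    1.0717    0.0536    0.1339    0.1106    0.0482    0.0562]
  [  0.0378    0.0896    0.0727    1.0433    0.1339    0.1148    0.1278    0.0857]
  [  0.0526    0.1316    0.0615    0.0612    1.1353    0.0661    0.0803    0.1437]
  [  0.0566    0.1127    0.1435    0.0852    0.1479    1.1480    0.0440    0.1516]
  [  0.0754    0.1391    0.0717    0.1345    0.1392    0.1266    1.0909    0.1157]
  [  0.1146    0.1556    0.0920    0.1085    0.1187    0.1425    0.0593    1.0661]
Total output x = L · d:
  x_0 = 1.1228·32 + 0.1576·25 + 0.1108·13 + 0.0485·23 + 0.1625·5 + 0.0753·100 + 0.1308·65 + 0.1272·11 = 60.6665
  x_1 = 0.0804·32 + 1.0802·25 + 0.0544·13 + 0.0393·23 + 0.1426·5 + 0.1120·100 + 0.0583·65 + 0.1244·11 = 48.2595
  x_2 = 0.0668·32 + 0.1343·25 + 1.0717·13 + 0.0536·23 + 0.1339·5 + 0.1106·100 + 0.0482·65 + 0.0562·11 = 36.1324
  x_3 = 0.0378·32 + 0.0896·25 + 0.0727·13 + 1.0433·23 + 0.1339·5 + 0.1148·100 + 0.1278·65 + 0.0857·11 = 49.7905
  x_4 = 0.0526·32 + 0.1316·25 + 0.0615·13 + 0.0612·23 + 1.1353·5 + 0.0661·100 + 0.0803·65 + 0.1437·11 = 26.2637
  x_5 = 0.0566·32 + 0.1127·25 + 0.1435·13 + 0.0852·23 + 0.1479·5 + 1.1480·100 + 0.0440·65 + 0.1516·11 = 128.5189
  x_6 = 0.0754·32 + 0.1391·25 + 0.0717·13 + 0.1345·23 + 0.1392·5 + 0.1266·100 + 1.0909·65 + 0.1157·11 = 95.4587
  x_7 = 0.1146·32 + 0.1556·25 + 0.0920·13 + 0.1085·23 + 0.1187·5 + 0.1425·100 + 0.0593·65 + 1.0661·11 = 41.6749
Δx_4 = L[4,7] · Δd_7 = 0.1437 · 13 = 1.8676

1.8676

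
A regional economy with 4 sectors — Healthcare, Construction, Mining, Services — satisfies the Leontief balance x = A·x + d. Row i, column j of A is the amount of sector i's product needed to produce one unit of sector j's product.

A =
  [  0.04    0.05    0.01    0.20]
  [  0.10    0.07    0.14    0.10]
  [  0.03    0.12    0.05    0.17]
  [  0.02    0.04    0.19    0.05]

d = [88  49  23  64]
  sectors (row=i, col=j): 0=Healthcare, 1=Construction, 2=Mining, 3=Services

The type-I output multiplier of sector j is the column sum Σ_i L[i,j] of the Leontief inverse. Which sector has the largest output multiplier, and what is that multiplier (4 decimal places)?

Form M = I − A:
  [  0.96   -0.05   -0.01   -0.20]
  [ -0.10    0.93   -0.14   -0.10]
  [ -0.03   -0.12    0.95   -0.17]
  [ -0.02   -0.04   -0.19    0.95]
Leontief inverse L = M⁻¹:
  [  1.0569    0.0765    0.0710    0.2433]
  [  0.1263    1.1158    0.2018    0.1802]
  [  0.0563    0.1577    1.1223    0.2293]
  [  0.0388    0.0801    0.2345    1.1112]
Total output x = L · d:
  x_0 = 1.0569·88 + 0.0765·49 + 0.0710·23 + 0.2433·64 = 113.9585
  x_1 = 0.1263·88 + 1.1158·49 + 0.2018·23 + 0.1802·64 = 81.9618
  x_2 = 0.0563·88 + 0.1577·49 + 1.1223·23 + 0.2293·64 = 53.1674
  x_3 = 0.0388·88 + 0.0801·49 + 0.2345·23 + 1.1112·64 = 83.8520
Output multipliers (column sums of L):
  Healthcare: 1.2783
  Construction: 1.4301
  Mining: 1.6296
  Services: 1.7639

Services (1.7639)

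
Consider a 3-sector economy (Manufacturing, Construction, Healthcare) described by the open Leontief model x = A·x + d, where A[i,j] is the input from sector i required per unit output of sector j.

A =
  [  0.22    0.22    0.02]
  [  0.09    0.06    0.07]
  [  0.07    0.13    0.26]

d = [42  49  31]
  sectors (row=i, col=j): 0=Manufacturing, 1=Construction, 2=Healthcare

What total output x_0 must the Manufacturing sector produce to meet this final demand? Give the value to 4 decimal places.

73.3279

Form M = I − A:
  [  0.78   -0.22   -0.02]
  [ -0.09    0.94   -0.07]
  [ -0.07   -0.13    0.74]
Leontief inverse L = M⁻¹:
  [  1.3248    0.3192    0.0660]
  [  0.1380    1.1112    0.1088]
  [  0.1496    0.2254    1.3767]
Total output x = L · d:
  x_0 = 1.3248·42 + 0.3192·49 + 0.0660·31 = 73.3279
  x_1 = 0.1380·42 + 1.1112·49 + 0.1088·31 = 63.6168
  x_2 = 0.1496·42 + 0.2254·49 + 1.3767·31 = 60.0042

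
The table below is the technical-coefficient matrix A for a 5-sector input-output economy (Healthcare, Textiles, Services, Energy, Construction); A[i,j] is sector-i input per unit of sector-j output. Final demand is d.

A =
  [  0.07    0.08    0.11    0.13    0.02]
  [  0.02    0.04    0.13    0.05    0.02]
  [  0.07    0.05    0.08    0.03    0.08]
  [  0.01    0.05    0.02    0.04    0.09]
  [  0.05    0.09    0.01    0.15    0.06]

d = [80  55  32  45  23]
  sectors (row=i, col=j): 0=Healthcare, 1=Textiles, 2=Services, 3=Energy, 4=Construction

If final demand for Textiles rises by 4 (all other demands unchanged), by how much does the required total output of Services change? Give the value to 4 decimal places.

0.3155

Form M = I − A:
  [  0.93   -0.08   -0.11   -0.13   -0.02]
  [ -0.02    0.96   -0.13   -0.05   -0.02]
  [ -0.07   -0.05    0.92   -0.03   -0.08]
  [ -0.01   -0.05   -0.02    0.96   -0.09]
  [ -0.05   -0.09   -0.01   -0.15    0.94]
Leontief inverse L = M⁻¹:
  [  1.0938    0.1128    0.1510    0.1672    0.0545]
  [  0.0377    1.0608    0.1564    0.0721    0.0436]
  [  0.0917    0.0789    1.1117    0.0676    0.1047]
  [  0.0215    0.0693    0.0367    1.0661    0.1071]
  [  0.0662    0.1195    0.0407    0.1866    1.0891]
Total output x = L · d:
  x_0 = 1.0938·80 + 0.1128·55 + 0.1510·32 + 0.1672·45 + 0.0545·23 = 107.3189
  x_1 = 0.0377·80 + 1.0608·55 + 0.1564·32 + 0.0721·45 + 0.0436·23 = 70.6114
  x_2 = 0.0917·80 + 0.0789·55 + 1.1117·32 + 0.0676·45 + 0.1047·23 = 52.7025
  x_3 = 0.0215·80 + 0.0693·55 + 0.0367·32 + 1.0661·45 + 0.1071·23 = 57.1388
  x_4 = 0.0662·80 + 0.1195·55 + 0.0407·32 + 0.1866·45 + 1.0891·23 = 46.6158
Δx_2 = L[2,1] · Δd_1 = 0.0789 · 4 = 0.3155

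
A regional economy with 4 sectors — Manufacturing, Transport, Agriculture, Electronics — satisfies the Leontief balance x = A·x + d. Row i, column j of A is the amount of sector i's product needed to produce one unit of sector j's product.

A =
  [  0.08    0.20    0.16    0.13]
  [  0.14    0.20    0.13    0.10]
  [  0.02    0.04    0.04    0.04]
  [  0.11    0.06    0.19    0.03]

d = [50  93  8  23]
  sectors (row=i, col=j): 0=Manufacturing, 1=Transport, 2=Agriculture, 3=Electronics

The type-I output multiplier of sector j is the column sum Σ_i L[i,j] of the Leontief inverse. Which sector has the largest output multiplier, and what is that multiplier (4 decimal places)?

Agriculture (1.8569)

Form M = I − A:
  [  0.92   -0.20   -0.16   -0.13]
  [ -0.14    0.80   -0.13   -0.10]
  [ -0.02   -0.04    0.96   -0.04]
  [ -0.11   -0.06   -0.19    0.97]
Leontief inverse L = M⁻¹:
  [  1.1657    0.3204    0.2774    0.2007]
  [  0.2298    1.3336    0.2543    0.1788]
  [  0.0403    0.0677    1.0687    0.0565]
  [  0.1543    0.1321    0.2565    1.0758]
Total output x = L · d:
  x_0 = 1.1657·50 + 0.3204·93 + 0.2774·8 + 0.2007·23 = 94.9148
  x_1 = 0.2298·50 + 1.3336·93 + 0.2543·8 + 0.1788·23 = 141.6610
  x_2 = 0.0403·50 + 0.0677·93 + 1.0687·8 + 0.0565·23 = 18.1631
  x_3 = 0.1543·50 + 0.1321·93 + 0.2565·8 + 1.0758·23 = 46.7951
Output multipliers (column sums of L):
  Manufacturing: 1.5902
  Transport: 1.8538
  Agriculture: 1.8569
  Electronics: 1.5117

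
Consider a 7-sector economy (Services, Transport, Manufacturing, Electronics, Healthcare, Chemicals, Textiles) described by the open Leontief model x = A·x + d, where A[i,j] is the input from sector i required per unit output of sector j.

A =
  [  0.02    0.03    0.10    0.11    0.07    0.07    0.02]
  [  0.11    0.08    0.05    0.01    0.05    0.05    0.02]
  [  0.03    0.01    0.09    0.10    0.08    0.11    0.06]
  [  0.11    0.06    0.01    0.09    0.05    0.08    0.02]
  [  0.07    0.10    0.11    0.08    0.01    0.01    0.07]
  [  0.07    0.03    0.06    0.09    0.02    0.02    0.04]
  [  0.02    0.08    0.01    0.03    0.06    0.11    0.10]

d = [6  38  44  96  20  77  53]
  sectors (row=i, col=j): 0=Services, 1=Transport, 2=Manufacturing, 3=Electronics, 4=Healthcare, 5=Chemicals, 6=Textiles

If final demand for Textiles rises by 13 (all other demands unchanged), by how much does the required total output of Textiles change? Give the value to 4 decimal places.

Form M = I − A:
  [  0.98   -0.03   -0.10   -0.11   -0.07   -0.07   -0.02]
  [ -0.11    0.92   -0.05   -0.01   -0.05   -0.05   -0.02]
  [ -0.03   -0.01    0.91   -0.10   -0.08   -0.11   -0.06]
  [ -0.11   -0.06   -0.01    0.91   -0.05   -0.08   -0.02]
  [ -0.07   -0.10   -0.11   -0.08    0.99   -0.01   -0.07]
  [ -0.07   -0.03   -0.06   -0.09   -0.02    0.98   -0.04]
  [ -0.02   -0.08   -0.01   -0.03   -0.06   -0.11    0.90]
Leontief inverse L = M⁻¹:
  [  1.0680    0.0670    0.1438    0.1681    0.1045    0.1164    0.0518]
  [  0.1473    1.1123    0.0942    0.0578    0.0817    0.0885    0.0458]
  [  0.0813    0.0525    1.1386    0.1652    0.1180    0.1621    0.0989]
  [  0.1568    0.0975    0.0538    1.1458    0.0835    0.1218    0.0466]
  [  0.1177    0.1399    0.1548    0.1353    1.0525    0.0664    0.1039]
  [  0.1052    0.0588    0.0929    0.1349    0.0500    1.0600    0.0638]
  [  0.0637    0.1207    0.0477    0.0744    0.0900    0.1503    1.1337]
Total output x = L · d:
  x_0 = 1.0680·6 + 0.0670·38 + 0.1438·44 + 0.1681·96 + 0.1045·20 + 0.1164·77 + 0.0518·53 = 45.2184
  x_1 = 0.1473·6 + 1.1123·38 + 0.0942·44 + 0.0578·96 + 0.0817·20 + 0.0885·77 + 0.0458·53 = 63.7271
  x_2 = 0.0813·6 + 0.0525·38 + 1.1386·44 + 0.1652·96 + 0.1180·20 + 0.1621·77 + 0.0989·53 = 88.5237
  x_3 = 0.1568·6 + 0.0975·38 + 0.0538·44 + 1.1458·96 + 0.0835·20 + 0.1218·77 + 0.0466·53 = 130.5315
  x_4 = 0.1177·6 + 0.1399·38 + 0.1548·44 + 0.1353·96 + 1.0525·20 + 0.0664·77 + 0.1039·53 = 57.4890
  x_5 = 0.1052·6 + 0.0588·38 + 0.0929·44 + 0.1349·96 + 0.0500·20 + 1.0600·77 + 0.0638·53 = 105.9112
  x_6 = 0.0637·6 + 0.1207·38 + 0.0477·44 + 0.0744·96 + 0.0900·20 + 0.1503·77 + 1.1337·53 = 87.6703
Δx_6 = L[6,6] · Δd_6 = 1.1337 · 13 = 14.7383

14.7383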